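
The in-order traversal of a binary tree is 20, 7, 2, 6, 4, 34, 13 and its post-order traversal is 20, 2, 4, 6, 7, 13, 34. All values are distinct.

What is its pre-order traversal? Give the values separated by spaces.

34 7 20 6 2 4 13

The last element of post-order is the root; it splits in-order into left and right subtrees.
Root 34: left subtree has 5 nodes {20, 7, 2, 6, 4}, right has 1 {13}.
  Root 7: left subtree has 1 node {20}, right has 3 {2, 6, 4}.
    Root 6: left subtree has 1 node {2}, right has 1 {4}.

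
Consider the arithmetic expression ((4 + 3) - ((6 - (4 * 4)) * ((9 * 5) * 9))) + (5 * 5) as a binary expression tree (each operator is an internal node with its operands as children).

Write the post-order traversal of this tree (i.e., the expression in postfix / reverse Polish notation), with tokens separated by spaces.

4 3 + 6 4 4 * - 9 5 * 9 * * - 5 5 * +

Post-order on an expression tree gives postfix notation: for each operator, emit left operand, right operand, then the operator.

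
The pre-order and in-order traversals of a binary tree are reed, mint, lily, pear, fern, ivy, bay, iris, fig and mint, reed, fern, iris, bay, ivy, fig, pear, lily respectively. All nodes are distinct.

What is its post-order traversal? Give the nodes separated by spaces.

mint iris bay fig ivy fern pear lily reed

The first element of pre-order is the root; it splits in-order into left and right subtrees.
Root reed: left subtree has 1 node {mint}, right has 7 {fern, iris, bay, ivy, fig, pear, lily}.
  Root lily: left subtree has 6 nodes {fern, iris, bay, ivy, fig, pear}, right has 0 { }.
    Root pear: left subtree has 5 nodes {fern, iris, bay, ivy, fig}, right has 0 { }.
      Root fern: left subtree has 0 nodes { }, right has 4 {iris, bay, ivy, fig}.
        Root ivy: left subtree has 2 nodes {iris, bay}, right has 1 {fig}.
          Root bay: left subtree has 1 node {iris}, right has 0 { }.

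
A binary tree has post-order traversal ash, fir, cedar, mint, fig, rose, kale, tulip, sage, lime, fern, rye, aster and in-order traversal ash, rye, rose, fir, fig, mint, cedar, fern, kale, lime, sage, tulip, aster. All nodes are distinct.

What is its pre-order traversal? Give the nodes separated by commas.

The last element of post-order is the root; it splits in-order into left and right subtrees.
Root aster: left subtree has 12 nodes {ash, rye, rose, fir, fig, mint, cedar, fern, kale, lime, sage, tulip}, right has 0 { }.
  Root rye: left subtree has 1 node {ash}, right has 10 {rose, fir, fig, mint, cedar, fern, kale, lime, sage, tulip}.
    Root fern: left subtree has 5 nodes {rose, fir, fig, mint, cedar}, right has 4 {kale, lime, sage, tulip}.
      Root rose: left subtree has 0 nodes { }, right has 4 {fir, fig, mint, cedar}.
        Root fig: left subtree has 1 node {fir}, right has 2 {mint, cedar}.
          Root mint: left subtree has 0 nodes { }, right has 1 {cedar}.
      Root lime: left subtree has 1 node {kale}, right has 2 {sage, tulip}.
        Root sage: left subtree has 0 nodes { }, right has 1 {tulip}.

aster, rye, ash, fern, rose, fig, fir, mint, cedar, lime, kale, sage, tulip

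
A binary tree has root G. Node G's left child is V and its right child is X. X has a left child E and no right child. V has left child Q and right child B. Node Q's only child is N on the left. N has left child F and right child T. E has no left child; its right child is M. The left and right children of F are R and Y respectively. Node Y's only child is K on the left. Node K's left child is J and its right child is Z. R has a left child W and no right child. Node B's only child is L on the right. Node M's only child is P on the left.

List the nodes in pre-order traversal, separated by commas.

Pre-order visits the node, then its left subtree, then its right subtree.
Visit G.
At G: go left to V.
  Visit V.
  At V: go left to Q.
    Visit Q.
    At Q: go left to N.
      Visit N.
      At N: go left to F.
        Visit F.
        At F: go left to R.
          Visit R.
          At R: go left to W.
            W is a leaf — visit W.
          At R: no right child.
        At F: go right to Y.
          Visit Y.
          At Y: go left to K.
            Visit K.
            At K: go left to J.
              J is a leaf — visit J.
            At K: go right to Z.
              Z is a leaf — visit Z.
          At Y: no right child.
      At N: go right to T.
        T is a leaf — visit T.
    At Q: no right child.
  At V: go right to B.
    Visit B.
    At B: no left child.
    At B: go right to L.
      L is a leaf — visit L.
At G: go right to X.
  Visit X.
  At X: go left to E.
    Visit E.
    At E: no left child.
    At E: go right to M.
      Visit M.
      At M: go left to P.
        P is a leaf — visit P.
      At M: no right child.
  At X: no right child.

G, V, Q, N, F, R, W, Y, K, J, Z, T, B, L, X, E, M, P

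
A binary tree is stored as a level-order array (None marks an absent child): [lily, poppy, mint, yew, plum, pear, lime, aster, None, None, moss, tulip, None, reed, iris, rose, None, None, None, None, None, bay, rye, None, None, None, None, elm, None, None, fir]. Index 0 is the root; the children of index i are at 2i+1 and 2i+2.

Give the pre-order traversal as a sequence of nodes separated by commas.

lily, poppy, yew, aster, rose, plum, moss, bay, rye, mint, pear, tulip, lime, reed, elm, iris, fir

Pre-order visits the node, then its left subtree, then its right subtree.
Visit lily.
At lily: go left to poppy.
  Visit poppy.
  At poppy: go left to yew.
    Visit yew.
    At yew: go left to aster.
      Visit aster.
      At aster: go left to rose.
        rose is a leaf — visit rose.
      At aster: no right child.
    At yew: no right child.
  At poppy: go right to plum.
    Visit plum.
    At plum: no left child.
    At plum: go right to moss.
      Visit moss.
      At moss: go left to bay.
        bay is a leaf — visit bay.
      At moss: go right to rye.
        rye is a leaf — visit rye.
At lily: go right to mint.
  Visit mint.
  At mint: go left to pear.
    Visit pear.
    At pear: go left to tulip.
      tulip is a leaf — visit tulip.
    At pear: no right child.
  At mint: go right to lime.
    Visit lime.
    At lime: go left to reed.
      Visit reed.
      At reed: go left to elm.
        elm is a leaf — visit elm.
      At reed: no right child.
    At lime: go right to iris.
      Visit iris.
      At iris: no left child.
      At iris: go right to fir.
        fir is a leaf — visit fir.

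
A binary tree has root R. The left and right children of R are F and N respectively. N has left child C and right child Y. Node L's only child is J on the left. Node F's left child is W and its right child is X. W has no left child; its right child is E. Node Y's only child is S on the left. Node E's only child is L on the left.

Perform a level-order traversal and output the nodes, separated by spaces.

R F N W X C Y E S L J

Level-order visits nodes level by level from the root, left to right within each level.
Level 0: R
Level 1: F, N
Level 2: W, X, C, Y
Level 3: E, S
Level 4: L
Level 5: J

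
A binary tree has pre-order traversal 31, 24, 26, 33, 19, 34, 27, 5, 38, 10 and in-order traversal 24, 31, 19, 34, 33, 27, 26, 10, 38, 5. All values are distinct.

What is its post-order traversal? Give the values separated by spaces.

24 34 19 27 33 10 38 5 26 31

The first element of pre-order is the root; it splits in-order into left and right subtrees.
Root 31: left subtree has 1 node {24}, right has 8 {19, 34, 33, 27, 26, 10, 38, 5}.
  Root 26: left subtree has 4 nodes {19, 34, 33, 27}, right has 3 {10, 38, 5}.
    Root 33: left subtree has 2 nodes {19, 34}, right has 1 {27}.
      Root 19: left subtree has 0 nodes { }, right has 1 {34}.
    Root 5: left subtree has 2 nodes {10, 38}, right has 0 { }.
      Root 38: left subtree has 1 node {10}, right has 0 { }.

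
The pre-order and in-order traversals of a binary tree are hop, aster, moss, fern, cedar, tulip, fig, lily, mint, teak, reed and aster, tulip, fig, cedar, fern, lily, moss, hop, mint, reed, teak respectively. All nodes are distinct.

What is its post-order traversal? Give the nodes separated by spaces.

The first element of pre-order is the root; it splits in-order into left and right subtrees.
Root hop: left subtree has 7 nodes {aster, tulip, fig, cedar, fern, lily, moss}, right has 3 {mint, reed, teak}.
  Root aster: left subtree has 0 nodes { }, right has 6 {tulip, fig, cedar, fern, lily, moss}.
    Root moss: left subtree has 5 nodes {tulip, fig, cedar, fern, lily}, right has 0 { }.
      Root fern: left subtree has 3 nodes {tulip, fig, cedar}, right has 1 {lily}.
        Root cedar: left subtree has 2 nodes {tulip, fig}, right has 0 { }.
          Root tulip: left subtree has 0 nodes { }, right has 1 {fig}.
  Root mint: left subtree has 0 nodes { }, right has 2 {reed, teak}.
    Root teak: left subtree has 1 node {reed}, right has 0 { }.

fig tulip cedar lily fern moss aster reed teak mint hop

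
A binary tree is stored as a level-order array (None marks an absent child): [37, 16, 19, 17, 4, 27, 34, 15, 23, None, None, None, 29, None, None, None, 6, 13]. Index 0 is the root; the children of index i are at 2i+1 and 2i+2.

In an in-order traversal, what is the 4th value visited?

In-order visits the left subtree, then the node, then the right subtree.
At 37: go left to 16.
  At 16: go left to 17.
    At 17: go left to 15.
      At 15: no left child.
      Visit 15.
      At 15: go right to 6.
        6 is a leaf — visit 6.
    Visit 17.
    At 17: go right to 23.
      At 23: go left to 13.
        13 is a leaf — visit 13.
      Visit 23.
      At 23: no right child.
  Visit 16.
  At 16: go right to 4.
    4 is a leaf — visit 4.
Visit 37.
At 37: go right to 19.
  At 19: go left to 27.
    At 27: no left child.
    Visit 27.
    At 27: go right to 29.
      29 is a leaf — visit 29.
  Visit 19.
  At 19: go right to 34.
    34 is a leaf — visit 34.
Full in-order sequence: 15, 6, 17, 13, 23, 16, 4, 37, 27, 29, 19, 34.

13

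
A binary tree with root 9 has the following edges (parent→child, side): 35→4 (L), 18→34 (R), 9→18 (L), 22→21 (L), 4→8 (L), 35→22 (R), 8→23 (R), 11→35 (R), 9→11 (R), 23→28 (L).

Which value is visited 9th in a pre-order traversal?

28

Pre-order visits the node, then its left subtree, then its right subtree.
Visit 9.
At 9: go left to 18.
  Visit 18.
  At 18: no left child.
  At 18: go right to 34.
    34 is a leaf — visit 34.
At 9: go right to 11.
  Visit 11.
  At 11: no left child.
  At 11: go right to 35.
    Visit 35.
    At 35: go left to 4.
      Visit 4.
      At 4: go left to 8.
        Visit 8.
        At 8: no left child.
        At 8: go right to 23.
          Visit 23.
          At 23: go left to 28.
            28 is a leaf — visit 28.
          At 23: no right child.
      At 4: no right child.
    At 35: go right to 22.
      Visit 22.
      At 22: go left to 21.
        21 is a leaf — visit 21.
      At 22: no right child.
Full pre-order sequence: 9, 18, 34, 11, 35, 4, 8, 23, 28, 22, 21.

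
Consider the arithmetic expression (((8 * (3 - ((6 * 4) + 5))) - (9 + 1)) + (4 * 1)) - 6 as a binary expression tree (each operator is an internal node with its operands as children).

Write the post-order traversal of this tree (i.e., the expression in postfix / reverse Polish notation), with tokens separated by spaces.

8 3 6 4 * 5 + - * 9 1 + - 4 1 * + 6 -

Post-order on an expression tree gives postfix notation: for each operator, emit left operand, right operand, then the operator.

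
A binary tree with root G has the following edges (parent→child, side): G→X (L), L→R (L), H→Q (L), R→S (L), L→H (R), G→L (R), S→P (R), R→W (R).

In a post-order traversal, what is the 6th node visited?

Q

Post-order visits the left subtree, then the right subtree, then the node.
At G: go left to X.
  X is a leaf — visit X.
At G: go right to L.
  At L: go left to R.
    At R: go left to S.
      At S: no left child.
      At S: go right to P.
        P is a leaf — visit P.
      Visit S.
    At R: go right to W.
      W is a leaf — visit W.
    Visit R.
  At L: go right to H.
    At H: go left to Q.
      Q is a leaf — visit Q.
    At H: no right child.
    Visit H.
  Visit L.
Visit G.
Full post-order sequence: X, P, S, W, R, Q, H, L, G.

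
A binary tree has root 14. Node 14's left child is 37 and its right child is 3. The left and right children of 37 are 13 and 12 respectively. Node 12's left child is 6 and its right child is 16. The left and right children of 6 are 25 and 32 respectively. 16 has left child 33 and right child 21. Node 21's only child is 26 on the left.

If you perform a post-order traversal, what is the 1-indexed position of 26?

6

Post-order visits the left subtree, then the right subtree, then the node.
At 14: go left to 37.
  At 37: go left to 13.
    13 is a leaf — visit 13.
  At 37: go right to 12.
    At 12: go left to 6.
      At 6: go left to 25.
        25 is a leaf — visit 25.
      At 6: go right to 32.
        32 is a leaf — visit 32.
      Visit 6.
    At 12: go right to 16.
      At 16: go left to 33.
        33 is a leaf — visit 33.
      At 16: go right to 21.
        At 21: go left to 26.
          26 is a leaf — visit 26.
        At 21: no right child.
        Visit 21.
      Visit 16.
    Visit 12.
  Visit 37.
At 14: go right to 3.
  3 is a leaf — visit 3.
Visit 14.
Full post-order sequence: 13, 25, 32, 6, 33, 26, 21, 16, 12, 37, 3, 14.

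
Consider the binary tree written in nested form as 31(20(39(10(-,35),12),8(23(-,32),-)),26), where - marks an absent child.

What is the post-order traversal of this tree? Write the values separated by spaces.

Post-order visits the left subtree, then the right subtree, then the node.
At 31: go left to 20.
  At 20: go left to 39.
    At 39: go left to 10.
      At 10: no left child.
      At 10: go right to 35.
        35 is a leaf — visit 35.
      Visit 10.
    At 39: go right to 12.
      12 is a leaf — visit 12.
    Visit 39.
  At 20: go right to 8.
    At 8: go left to 23.
      At 23: no left child.
      At 23: go right to 32.
        32 is a leaf — visit 32.
      Visit 23.
    At 8: no right child.
    Visit 8.
  Visit 20.
At 31: go right to 26.
  26 is a leaf — visit 26.
Visit 31.

35 10 12 39 32 23 8 20 26 31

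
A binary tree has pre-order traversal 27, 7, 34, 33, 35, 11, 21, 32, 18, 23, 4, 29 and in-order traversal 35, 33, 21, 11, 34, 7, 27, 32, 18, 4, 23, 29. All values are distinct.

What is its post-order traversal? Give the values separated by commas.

The first element of pre-order is the root; it splits in-order into left and right subtrees.
Root 27: left subtree has 6 nodes {35, 33, 21, 11, 34, 7}, right has 5 {32, 18, 4, 23, 29}.
  Root 7: left subtree has 5 nodes {35, 33, 21, 11, 34}, right has 0 { }.
    Root 34: left subtree has 4 nodes {35, 33, 21, 11}, right has 0 { }.
      Root 33: left subtree has 1 node {35}, right has 2 {21, 11}.
        Root 11: left subtree has 1 node {21}, right has 0 { }.
  Root 32: left subtree has 0 nodes { }, right has 4 {18, 4, 23, 29}.
    Root 18: left subtree has 0 nodes { }, right has 3 {4, 23, 29}.
      Root 23: left subtree has 1 node {4}, right has 1 {29}.

35, 21, 11, 33, 34, 7, 4, 29, 23, 18, 32, 27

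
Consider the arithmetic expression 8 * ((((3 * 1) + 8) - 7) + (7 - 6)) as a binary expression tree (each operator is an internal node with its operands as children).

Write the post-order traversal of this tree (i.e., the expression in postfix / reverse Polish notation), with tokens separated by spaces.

8 3 1 * 8 + 7 - 7 6 - + *

Post-order on an expression tree gives postfix notation: for each operator, emit left operand, right operand, then the operator.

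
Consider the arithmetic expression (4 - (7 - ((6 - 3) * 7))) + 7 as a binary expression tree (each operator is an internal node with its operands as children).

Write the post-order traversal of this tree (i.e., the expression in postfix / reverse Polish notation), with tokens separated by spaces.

Post-order on an expression tree gives postfix notation: for each operator, emit left operand, right operand, then the operator.

4 7 6 3 - 7 * - - 7 +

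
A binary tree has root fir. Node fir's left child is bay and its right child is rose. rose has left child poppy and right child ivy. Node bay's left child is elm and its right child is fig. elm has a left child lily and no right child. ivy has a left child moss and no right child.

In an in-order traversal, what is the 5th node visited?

fir

In-order visits the left subtree, then the node, then the right subtree.
At fir: go left to bay.
  At bay: go left to elm.
    At elm: go left to lily.
      lily is a leaf — visit lily.
    Visit elm.
    At elm: no right child.
  Visit bay.
  At bay: go right to fig.
    fig is a leaf — visit fig.
Visit fir.
At fir: go right to rose.
  At rose: go left to poppy.
    poppy is a leaf — visit poppy.
  Visit rose.
  At rose: go right to ivy.
    At ivy: go left to moss.
      moss is a leaf — visit moss.
    Visit ivy.
    At ivy: no right child.
Full in-order sequence: lily, elm, bay, fig, fir, poppy, rose, moss, ivy.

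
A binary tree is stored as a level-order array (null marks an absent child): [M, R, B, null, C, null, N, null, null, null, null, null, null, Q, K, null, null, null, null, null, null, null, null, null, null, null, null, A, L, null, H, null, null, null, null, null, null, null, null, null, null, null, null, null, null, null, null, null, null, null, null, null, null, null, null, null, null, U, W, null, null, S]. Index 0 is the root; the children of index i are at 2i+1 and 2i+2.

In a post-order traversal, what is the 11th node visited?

Post-order visits the left subtree, then the right subtree, then the node.
At M: go left to R.
  At R: no left child.
  At R: go right to C.
    C is a leaf — visit C.
  Visit R.
At M: go right to B.
  At B: no left child.
  At B: go right to N.
    At N: go left to Q.
      At Q: go left to A.
        A is a leaf — visit A.
      At Q: go right to L.
        At L: go left to U.
          U is a leaf — visit U.
        At L: go right to W.
          W is a leaf — visit W.
        Visit L.
      Visit Q.
    At N: go right to K.
      At K: no left child.
      At K: go right to H.
        At H: go left to S.
          S is a leaf — visit S.
        At H: no right child.
        Visit H.
      Visit K.
    Visit N.
  Visit B.
Visit M.
Full post-order sequence: C, R, A, U, W, L, Q, S, H, K, N, B, M.

N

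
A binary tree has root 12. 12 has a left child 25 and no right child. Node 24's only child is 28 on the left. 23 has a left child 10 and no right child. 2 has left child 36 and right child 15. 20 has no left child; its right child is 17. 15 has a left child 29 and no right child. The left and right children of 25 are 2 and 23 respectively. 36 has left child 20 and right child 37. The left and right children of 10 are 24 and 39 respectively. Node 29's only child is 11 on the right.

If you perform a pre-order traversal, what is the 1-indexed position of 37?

7

Pre-order visits the node, then its left subtree, then its right subtree.
Visit 12.
At 12: go left to 25.
  Visit 25.
  At 25: go left to 2.
    Visit 2.
    At 2: go left to 36.
      Visit 36.
      At 36: go left to 20.
        Visit 20.
        At 20: no left child.
        At 20: go right to 17.
          17 is a leaf — visit 17.
      At 36: go right to 37.
        37 is a leaf — visit 37.
    At 2: go right to 15.
      Visit 15.
      At 15: go left to 29.
        Visit 29.
        At 29: no left child.
        At 29: go right to 11.
          11 is a leaf — visit 11.
      At 15: no right child.
  At 25: go right to 23.
    Visit 23.
    At 23: go left to 10.
      Visit 10.
      At 10: go left to 24.
        Visit 24.
        At 24: go left to 28.
          28 is a leaf — visit 28.
        At 24: no right child.
      At 10: go right to 39.
        39 is a leaf — visit 39.
    At 23: no right child.
At 12: no right child.
Full pre-order sequence: 12, 25, 2, 36, 20, 17, 37, 15, 29, 11, 23, 10, 24, 28, 39.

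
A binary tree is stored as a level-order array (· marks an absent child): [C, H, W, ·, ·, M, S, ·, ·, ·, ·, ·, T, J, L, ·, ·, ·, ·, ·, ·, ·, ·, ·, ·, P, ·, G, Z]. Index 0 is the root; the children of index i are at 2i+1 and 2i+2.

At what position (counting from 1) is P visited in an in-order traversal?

4

In-order visits the left subtree, then the node, then the right subtree.
At C: go left to H.
  H is a leaf — visit H.
Visit C.
At C: go right to W.
  At W: go left to M.
    At M: no left child.
    Visit M.
    At M: go right to T.
      At T: go left to P.
        P is a leaf — visit P.
      Visit T.
      At T: no right child.
  Visit W.
  At W: go right to S.
    At S: go left to J.
      At J: go left to G.
        G is a leaf — visit G.
      Visit J.
      At J: go right to Z.
        Z is a leaf — visit Z.
    Visit S.
    At S: go right to L.
      L is a leaf — visit L.
Full in-order sequence: H, C, M, P, T, W, G, J, Z, S, L.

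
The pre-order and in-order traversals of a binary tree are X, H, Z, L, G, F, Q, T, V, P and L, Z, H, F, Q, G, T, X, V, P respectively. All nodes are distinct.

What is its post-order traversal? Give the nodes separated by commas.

L, Z, Q, F, T, G, H, P, V, X

The first element of pre-order is the root; it splits in-order into left and right subtrees.
Root X: left subtree has 7 nodes {L, Z, H, F, Q, G, T}, right has 2 {V, P}.
  Root H: left subtree has 2 nodes {L, Z}, right has 4 {F, Q, G, T}.
    Root Z: left subtree has 1 node {L}, right has 0 { }.
    Root G: left subtree has 2 nodes {F, Q}, right has 1 {T}.
      Root F: left subtree has 0 nodes { }, right has 1 {Q}.
  Root V: left subtree has 0 nodes { }, right has 1 {P}.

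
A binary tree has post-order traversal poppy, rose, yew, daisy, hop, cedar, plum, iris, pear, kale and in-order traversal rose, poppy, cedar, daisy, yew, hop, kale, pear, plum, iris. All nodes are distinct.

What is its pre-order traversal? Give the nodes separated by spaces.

The last element of post-order is the root; it splits in-order into left and right subtrees.
Root kale: left subtree has 6 nodes {rose, poppy, cedar, daisy, yew, hop}, right has 3 {pear, plum, iris}.
  Root cedar: left subtree has 2 nodes {rose, poppy}, right has 3 {daisy, yew, hop}.
    Root rose: left subtree has 0 nodes { }, right has 1 {poppy}.
    Root hop: left subtree has 2 nodes {daisy, yew}, right has 0 { }.
      Root daisy: left subtree has 0 nodes { }, right has 1 {yew}.
  Root pear: left subtree has 0 nodes { }, right has 2 {plum, iris}.
    Root iris: left subtree has 1 node {plum}, right has 0 { }.

kale cedar rose poppy hop daisy yew pear iris plum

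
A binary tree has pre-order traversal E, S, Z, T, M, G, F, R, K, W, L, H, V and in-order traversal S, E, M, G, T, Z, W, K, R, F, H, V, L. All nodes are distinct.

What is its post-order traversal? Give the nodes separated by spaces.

S G M T W K R V H L F Z E

The first element of pre-order is the root; it splits in-order into left and right subtrees.
Root E: left subtree has 1 node {S}, right has 11 {M, G, T, Z, W, K, R, F, H, V, L}.
  Root Z: left subtree has 3 nodes {M, G, T}, right has 7 {W, K, R, F, H, V, L}.
    Root T: left subtree has 2 nodes {M, G}, right has 0 { }.
      Root M: left subtree has 0 nodes { }, right has 1 {G}.
    Root F: left subtree has 3 nodes {W, K, R}, right has 3 {H, V, L}.
      Root R: left subtree has 2 nodes {W, K}, right has 0 { }.
        Root K: left subtree has 1 node {W}, right has 0 { }.
      Root L: left subtree has 2 nodes {H, V}, right has 0 { }.
        Root H: left subtree has 0 nodes { }, right has 1 {V}.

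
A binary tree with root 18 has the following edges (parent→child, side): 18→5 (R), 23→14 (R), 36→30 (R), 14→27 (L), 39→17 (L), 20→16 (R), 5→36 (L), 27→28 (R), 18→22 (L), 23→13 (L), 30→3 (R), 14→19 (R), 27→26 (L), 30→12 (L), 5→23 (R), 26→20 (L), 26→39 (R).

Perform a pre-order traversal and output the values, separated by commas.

18, 22, 5, 36, 30, 12, 3, 23, 13, 14, 27, 26, 20, 16, 39, 17, 28, 19

Pre-order visits the node, then its left subtree, then its right subtree.
Visit 18.
At 18: go left to 22.
  22 is a leaf — visit 22.
At 18: go right to 5.
  Visit 5.
  At 5: go left to 36.
    Visit 36.
    At 36: no left child.
    At 36: go right to 30.
      Visit 30.
      At 30: go left to 12.
        12 is a leaf — visit 12.
      At 30: go right to 3.
        3 is a leaf — visit 3.
  At 5: go right to 23.
    Visit 23.
    At 23: go left to 13.
      13 is a leaf — visit 13.
    At 23: go right to 14.
      Visit 14.
      At 14: go left to 27.
        Visit 27.
        At 27: go left to 26.
          Visit 26.
          At 26: go left to 20.
            Visit 20.
            At 20: no left child.
            At 20: go right to 16.
              16 is a leaf — visit 16.
          At 26: go right to 39.
            Visit 39.
            At 39: go left to 17.
              17 is a leaf — visit 17.
            At 39: no right child.
        At 27: go right to 28.
          28 is a leaf — visit 28.
      At 14: go right to 19.
        19 is a leaf — visit 19.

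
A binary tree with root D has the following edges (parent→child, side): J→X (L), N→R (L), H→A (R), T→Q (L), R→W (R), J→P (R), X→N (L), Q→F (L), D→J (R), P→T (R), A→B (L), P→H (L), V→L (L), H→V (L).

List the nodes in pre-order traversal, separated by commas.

D, J, X, N, R, W, P, H, V, L, A, B, T, Q, F

Pre-order visits the node, then its left subtree, then its right subtree.
Visit D.
At D: no left child.
At D: go right to J.
  Visit J.
  At J: go left to X.
    Visit X.
    At X: go left to N.
      Visit N.
      At N: go left to R.
        Visit R.
        At R: no left child.
        At R: go right to W.
          W is a leaf — visit W.
      At N: no right child.
    At X: no right child.
  At J: go right to P.
    Visit P.
    At P: go left to H.
      Visit H.
      At H: go left to V.
        Visit V.
        At V: go left to L.
          L is a leaf — visit L.
        At V: no right child.
      At H: go right to A.
        Visit A.
        At A: go left to B.
          B is a leaf — visit B.
        At A: no right child.
    At P: go right to T.
      Visit T.
      At T: go left to Q.
        Visit Q.
        At Q: go left to F.
          F is a leaf — visit F.
        At Q: no right child.
      At T: no right child.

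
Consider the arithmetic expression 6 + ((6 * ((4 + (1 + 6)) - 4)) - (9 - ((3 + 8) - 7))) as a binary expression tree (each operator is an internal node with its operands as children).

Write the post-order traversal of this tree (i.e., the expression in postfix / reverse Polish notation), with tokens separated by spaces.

6 6 4 1 6 + + 4 - * 9 3 8 + 7 - - - +

Post-order on an expression tree gives postfix notation: for each operator, emit left operand, right operand, then the operator.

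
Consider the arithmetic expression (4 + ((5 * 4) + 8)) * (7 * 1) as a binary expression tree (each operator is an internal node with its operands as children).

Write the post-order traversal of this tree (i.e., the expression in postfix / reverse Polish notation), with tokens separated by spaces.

Post-order on an expression tree gives postfix notation: for each operator, emit left operand, right operand, then the operator.

4 5 4 * 8 + + 7 1 * *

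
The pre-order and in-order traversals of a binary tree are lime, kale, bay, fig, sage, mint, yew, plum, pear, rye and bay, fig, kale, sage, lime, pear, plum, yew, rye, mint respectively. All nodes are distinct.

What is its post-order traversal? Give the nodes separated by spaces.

The first element of pre-order is the root; it splits in-order into left and right subtrees.
Root lime: left subtree has 4 nodes {bay, fig, kale, sage}, right has 5 {pear, plum, yew, rye, mint}.
  Root kale: left subtree has 2 nodes {bay, fig}, right has 1 {sage}.
    Root bay: left subtree has 0 nodes { }, right has 1 {fig}.
  Root mint: left subtree has 4 nodes {pear, plum, yew, rye}, right has 0 { }.
    Root yew: left subtree has 2 nodes {pear, plum}, right has 1 {rye}.
      Root plum: left subtree has 1 node {pear}, right has 0 { }.

fig bay sage kale pear plum rye yew mint lime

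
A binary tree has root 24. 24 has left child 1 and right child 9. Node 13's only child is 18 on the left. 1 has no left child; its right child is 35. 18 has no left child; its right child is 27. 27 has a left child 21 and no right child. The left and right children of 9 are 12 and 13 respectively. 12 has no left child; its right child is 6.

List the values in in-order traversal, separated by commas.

In-order visits the left subtree, then the node, then the right subtree.
At 24: go left to 1.
  At 1: no left child.
  Visit 1.
  At 1: go right to 35.
    35 is a leaf — visit 35.
Visit 24.
At 24: go right to 9.
  At 9: go left to 12.
    At 12: no left child.
    Visit 12.
    At 12: go right to 6.
      6 is a leaf — visit 6.
  Visit 9.
  At 9: go right to 13.
    At 13: go left to 18.
      At 18: no left child.
      Visit 18.
      At 18: go right to 27.
        At 27: go left to 21.
          21 is a leaf — visit 21.
        Visit 27.
        At 27: no right child.
    Visit 13.
    At 13: no right child.

1, 35, 24, 12, 6, 9, 18, 21, 27, 13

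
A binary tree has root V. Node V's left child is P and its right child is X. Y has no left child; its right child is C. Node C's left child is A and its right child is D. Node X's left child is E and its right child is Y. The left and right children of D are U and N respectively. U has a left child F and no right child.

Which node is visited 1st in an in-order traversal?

In-order visits the left subtree, then the node, then the right subtree.
At V: go left to P.
  P is a leaf — visit P.
Visit V.
At V: go right to X.
  At X: go left to E.
    E is a leaf — visit E.
  Visit X.
  At X: go right to Y.
    At Y: no left child.
    Visit Y.
    At Y: go right to C.
      At C: go left to A.
        A is a leaf — visit A.
      Visit C.
      At C: go right to D.
        At D: go left to U.
          At U: go left to F.
            F is a leaf — visit F.
          Visit U.
          At U: no right child.
        Visit D.
        At D: go right to N.
          N is a leaf — visit N.
Full in-order sequence: P, V, E, X, Y, A, C, F, U, D, N.

P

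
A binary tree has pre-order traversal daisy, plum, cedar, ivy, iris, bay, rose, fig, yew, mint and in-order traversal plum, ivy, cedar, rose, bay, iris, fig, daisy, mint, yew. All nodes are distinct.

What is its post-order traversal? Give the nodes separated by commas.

The first element of pre-order is the root; it splits in-order into left and right subtrees.
Root daisy: left subtree has 7 nodes {plum, ivy, cedar, rose, bay, iris, fig}, right has 2 {mint, yew}.
  Root plum: left subtree has 0 nodes { }, right has 6 {ivy, cedar, rose, bay, iris, fig}.
    Root cedar: left subtree has 1 node {ivy}, right has 4 {rose, bay, iris, fig}.
      Root iris: left subtree has 2 nodes {rose, bay}, right has 1 {fig}.
        Root bay: left subtree has 1 node {rose}, right has 0 { }.
  Root yew: left subtree has 1 node {mint}, right has 0 { }.

ivy, rose, bay, fig, iris, cedar, plum, mint, yew, daisy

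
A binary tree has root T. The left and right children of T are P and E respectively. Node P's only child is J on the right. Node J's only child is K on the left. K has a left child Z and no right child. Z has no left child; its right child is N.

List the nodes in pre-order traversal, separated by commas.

T, P, J, K, Z, N, E

Pre-order visits the node, then its left subtree, then its right subtree.
Visit T.
At T: go left to P.
  Visit P.
  At P: no left child.
  At P: go right to J.
    Visit J.
    At J: go left to K.
      Visit K.
      At K: go left to Z.
        Visit Z.
        At Z: no left child.
        At Z: go right to N.
          N is a leaf — visit N.
      At K: no right child.
    At J: no right child.
At T: go right to E.
  E is a leaf — visit E.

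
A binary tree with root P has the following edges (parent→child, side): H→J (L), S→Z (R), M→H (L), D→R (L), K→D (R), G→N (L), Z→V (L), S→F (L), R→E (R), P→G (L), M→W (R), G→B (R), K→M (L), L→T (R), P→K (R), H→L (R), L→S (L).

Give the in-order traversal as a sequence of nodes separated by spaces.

N G B P J H F S V Z L T M W K R E D

In-order visits the left subtree, then the node, then the right subtree.
At P: go left to G.
  At G: go left to N.
    N is a leaf — visit N.
  Visit G.
  At G: go right to B.
    B is a leaf — visit B.
Visit P.
At P: go right to K.
  At K: go left to M.
    At M: go left to H.
      At H: go left to J.
        J is a leaf — visit J.
      Visit H.
      At H: go right to L.
        At L: go left to S.
          At S: go left to F.
            F is a leaf — visit F.
          Visit S.
          At S: go right to Z.
            At Z: go left to V.
              V is a leaf — visit V.
            Visit Z.
            At Z: no right child.
        Visit L.
        At L: go right to T.
          T is a leaf — visit T.
    Visit M.
    At M: go right to W.
      W is a leaf — visit W.
  Visit K.
  At K: go right to D.
    At D: go left to R.
      At R: no left child.
      Visit R.
      At R: go right to E.
        E is a leaf — visit E.
    Visit D.
    At D: no right child.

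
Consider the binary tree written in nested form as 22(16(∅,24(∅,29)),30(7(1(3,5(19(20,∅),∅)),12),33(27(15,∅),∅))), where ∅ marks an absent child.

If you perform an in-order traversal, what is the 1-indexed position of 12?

In-order visits the left subtree, then the node, then the right subtree.
At 22: go left to 16.
  At 16: no left child.
  Visit 16.
  At 16: go right to 24.
    At 24: no left child.
    Visit 24.
    At 24: go right to 29.
      29 is a leaf — visit 29.
Visit 22.
At 22: go right to 30.
  At 30: go left to 7.
    At 7: go left to 1.
      At 1: go left to 3.
        3 is a leaf — visit 3.
      Visit 1.
      At 1: go right to 5.
        At 5: go left to 19.
          At 19: go left to 20.
            20 is a leaf — visit 20.
          Visit 19.
          At 19: no right child.
        Visit 5.
        At 5: no right child.
    Visit 7.
    At 7: go right to 12.
      12 is a leaf — visit 12.
  Visit 30.
  At 30: go right to 33.
    At 33: go left to 27.
      At 27: go left to 15.
        15 is a leaf — visit 15.
      Visit 27.
      At 27: no right child.
    Visit 33.
    At 33: no right child.
Full in-order sequence: 16, 24, 29, 22, 3, 1, 20, 19, 5, 7, 12, 30, 15, 27, 33.

11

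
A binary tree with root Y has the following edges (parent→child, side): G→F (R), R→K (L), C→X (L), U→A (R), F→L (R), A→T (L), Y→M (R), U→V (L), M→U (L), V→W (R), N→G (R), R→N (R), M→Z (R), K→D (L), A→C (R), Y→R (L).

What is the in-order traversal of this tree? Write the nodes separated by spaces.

D K R N G F L Y V W U T A X C M Z

In-order visits the left subtree, then the node, then the right subtree.
At Y: go left to R.
  At R: go left to K.
    At K: go left to D.
      D is a leaf — visit D.
    Visit K.
    At K: no right child.
  Visit R.
  At R: go right to N.
    At N: no left child.
    Visit N.
    At N: go right to G.
      At G: no left child.
      Visit G.
      At G: go right to F.
        At F: no left child.
        Visit F.
        At F: go right to L.
          L is a leaf — visit L.
Visit Y.
At Y: go right to M.
  At M: go left to U.
    At U: go left to V.
      At V: no left child.
      Visit V.
      At V: go right to W.
        W is a leaf — visit W.
    Visit U.
    At U: go right to A.
      At A: go left to T.
        T is a leaf — visit T.
      Visit A.
      At A: go right to C.
        At C: go left to X.
          X is a leaf — visit X.
        Visit C.
        At C: no right child.
  Visit M.
  At M: go right to Z.
    Z is a leaf — visit Z.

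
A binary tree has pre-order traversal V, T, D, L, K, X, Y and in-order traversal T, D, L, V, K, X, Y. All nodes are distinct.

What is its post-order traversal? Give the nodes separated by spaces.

L D T Y X K V

The first element of pre-order is the root; it splits in-order into left and right subtrees.
Root V: left subtree has 3 nodes {T, D, L}, right has 3 {K, X, Y}.
  Root T: left subtree has 0 nodes { }, right has 2 {D, L}.
    Root D: left subtree has 0 nodes { }, right has 1 {L}.
  Root K: left subtree has 0 nodes { }, right has 2 {X, Y}.
    Root X: left subtree has 0 nodes { }, right has 1 {Y}.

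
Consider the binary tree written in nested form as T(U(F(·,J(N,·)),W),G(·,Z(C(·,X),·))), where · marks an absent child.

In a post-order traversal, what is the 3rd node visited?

F

Post-order visits the left subtree, then the right subtree, then the node.
At T: go left to U.
  At U: go left to F.
    At F: no left child.
    At F: go right to J.
      At J: go left to N.
        N is a leaf — visit N.
      At J: no right child.
      Visit J.
    Visit F.
  At U: go right to W.
    W is a leaf — visit W.
  Visit U.
At T: go right to G.
  At G: no left child.
  At G: go right to Z.
    At Z: go left to C.
      At C: no left child.
      At C: go right to X.
        X is a leaf — visit X.
      Visit C.
    At Z: no right child.
    Visit Z.
  Visit G.
Visit T.
Full post-order sequence: N, J, F, W, U, X, C, Z, G, T.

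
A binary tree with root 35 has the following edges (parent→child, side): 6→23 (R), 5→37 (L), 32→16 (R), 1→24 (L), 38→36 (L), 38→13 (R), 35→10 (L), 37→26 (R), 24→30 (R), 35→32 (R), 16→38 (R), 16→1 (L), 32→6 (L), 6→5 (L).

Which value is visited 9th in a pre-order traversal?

Pre-order visits the node, then its left subtree, then its right subtree.
Visit 35.
At 35: go left to 10.
  10 is a leaf — visit 10.
At 35: go right to 32.
  Visit 32.
  At 32: go left to 6.
    Visit 6.
    At 6: go left to 5.
      Visit 5.
      At 5: go left to 37.
        Visit 37.
        At 37: no left child.
        At 37: go right to 26.
          26 is a leaf — visit 26.
      At 5: no right child.
    At 6: go right to 23.
      23 is a leaf — visit 23.
  At 32: go right to 16.
    Visit 16.
    At 16: go left to 1.
      Visit 1.
      At 1: go left to 24.
        Visit 24.
        At 24: no left child.
        At 24: go right to 30.
          30 is a leaf — visit 30.
      At 1: no right child.
    At 16: go right to 38.
      Visit 38.
      At 38: go left to 36.
        36 is a leaf — visit 36.
      At 38: go right to 13.
        13 is a leaf — visit 13.
Full pre-order sequence: 35, 10, 32, 6, 5, 37, 26, 23, 16, 1, 24, 30, 38, 36, 13.

16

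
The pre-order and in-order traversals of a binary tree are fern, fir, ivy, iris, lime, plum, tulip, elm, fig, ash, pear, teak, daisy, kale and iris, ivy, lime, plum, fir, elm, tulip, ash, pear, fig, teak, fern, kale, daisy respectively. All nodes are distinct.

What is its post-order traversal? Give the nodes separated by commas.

The first element of pre-order is the root; it splits in-order into left and right subtrees.
Root fern: left subtree has 11 nodes {iris, ivy, lime, plum, fir, elm, tulip, ash, pear, fig, teak}, right has 2 {kale, daisy}.
  Root fir: left subtree has 4 nodes {iris, ivy, lime, plum}, right has 6 {elm, tulip, ash, pear, fig, teak}.
    Root ivy: left subtree has 1 node {iris}, right has 2 {lime, plum}.
      Root lime: left subtree has 0 nodes { }, right has 1 {plum}.
    Root tulip: left subtree has 1 node {elm}, right has 4 {ash, pear, fig, teak}.
      Root fig: left subtree has 2 nodes {ash, pear}, right has 1 {teak}.
        Root ash: left subtree has 0 nodes { }, right has 1 {pear}.
  Root daisy: left subtree has 1 node {kale}, right has 0 { }.

iris, plum, lime, ivy, elm, pear, ash, teak, fig, tulip, fir, kale, daisy, fern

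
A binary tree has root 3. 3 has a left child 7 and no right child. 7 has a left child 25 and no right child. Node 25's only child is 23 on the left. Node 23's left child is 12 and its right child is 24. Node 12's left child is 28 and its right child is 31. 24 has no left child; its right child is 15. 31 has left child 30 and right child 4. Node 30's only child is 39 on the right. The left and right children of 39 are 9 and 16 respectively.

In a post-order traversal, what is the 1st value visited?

Post-order visits the left subtree, then the right subtree, then the node.
At 3: go left to 7.
  At 7: go left to 25.
    At 25: go left to 23.
      At 23: go left to 12.
        At 12: go left to 28.
          28 is a leaf — visit 28.
        At 12: go right to 31.
          At 31: go left to 30.
            At 30: no left child.
            At 30: go right to 39.
              At 39: go left to 9.
                9 is a leaf — visit 9.
              At 39: go right to 16.
                16 is a leaf — visit 16.
              Visit 39.
            Visit 30.
          At 31: go right to 4.
            4 is a leaf — visit 4.
          Visit 31.
        Visit 12.
      At 23: go right to 24.
        At 24: no left child.
        At 24: go right to 15.
          15 is a leaf — visit 15.
        Visit 24.
      Visit 23.
    At 25: no right child.
    Visit 25.
  At 7: no right child.
  Visit 7.
At 3: no right child.
Visit 3.
Full post-order sequence: 28, 9, 16, 39, 30, 4, 31, 12, 15, 24, 23, 25, 7, 3.

28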